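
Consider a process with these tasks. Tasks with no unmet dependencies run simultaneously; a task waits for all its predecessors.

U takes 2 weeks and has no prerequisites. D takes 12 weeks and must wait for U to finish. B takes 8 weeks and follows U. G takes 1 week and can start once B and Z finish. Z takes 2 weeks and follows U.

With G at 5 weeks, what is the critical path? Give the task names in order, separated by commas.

U, B, G

Baseline: U→D = 2+12 = 14 → 14 weeks.
The longest path through G is only 11 weeks, so G has float 3.
The binding chain switches to U→B→G = 2+8+5 = 15; finish 15 weeks.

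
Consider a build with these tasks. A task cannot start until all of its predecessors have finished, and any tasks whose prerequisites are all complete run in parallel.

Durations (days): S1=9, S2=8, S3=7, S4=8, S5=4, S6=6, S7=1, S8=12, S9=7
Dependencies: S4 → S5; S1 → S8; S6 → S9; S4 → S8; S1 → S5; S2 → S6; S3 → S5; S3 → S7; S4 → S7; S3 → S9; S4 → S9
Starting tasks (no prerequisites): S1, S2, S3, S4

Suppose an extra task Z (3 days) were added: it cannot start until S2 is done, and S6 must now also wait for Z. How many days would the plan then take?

24

Originally the plan takes 21 days.
With Z inserted, S6 now waits for max(S2, Z).
New critical path: S2→Z→S6→S9 = 8+3+6+7 = 24 ⇒ 24 days.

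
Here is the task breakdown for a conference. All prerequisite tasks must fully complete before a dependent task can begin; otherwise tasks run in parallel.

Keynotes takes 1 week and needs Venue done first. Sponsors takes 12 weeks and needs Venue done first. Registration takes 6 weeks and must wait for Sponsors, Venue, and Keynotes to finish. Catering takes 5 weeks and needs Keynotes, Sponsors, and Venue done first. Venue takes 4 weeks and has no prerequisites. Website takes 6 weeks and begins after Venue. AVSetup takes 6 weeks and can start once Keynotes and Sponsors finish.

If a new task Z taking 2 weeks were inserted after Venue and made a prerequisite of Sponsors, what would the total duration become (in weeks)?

Originally the schedule takes 22 weeks.
With Z inserted, Sponsors now waits for max(Venue, Z).
New critical path: Venue→Z→Sponsors→Registration = 4+2+12+6 = 24 ⇒ 24 weeks.

24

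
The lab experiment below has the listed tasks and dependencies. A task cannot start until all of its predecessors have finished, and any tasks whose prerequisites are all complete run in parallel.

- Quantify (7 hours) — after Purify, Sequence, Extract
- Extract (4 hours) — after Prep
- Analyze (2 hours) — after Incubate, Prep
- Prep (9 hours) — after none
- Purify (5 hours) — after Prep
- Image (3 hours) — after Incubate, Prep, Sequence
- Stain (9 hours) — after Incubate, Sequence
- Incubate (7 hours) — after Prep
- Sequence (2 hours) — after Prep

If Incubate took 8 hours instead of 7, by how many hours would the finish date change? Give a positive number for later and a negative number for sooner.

1

Critical path before the change: Prep→Incubate→Stain = 9+7+9 = 25 giving 25 hours.
Incubate lies on that path, so at 8 hours the path becomes 26 hours.
The critical path is still Prep→Incubate→Stain; finish is now 26 hours.
Change in finish: 26 − 25 = +1 hours.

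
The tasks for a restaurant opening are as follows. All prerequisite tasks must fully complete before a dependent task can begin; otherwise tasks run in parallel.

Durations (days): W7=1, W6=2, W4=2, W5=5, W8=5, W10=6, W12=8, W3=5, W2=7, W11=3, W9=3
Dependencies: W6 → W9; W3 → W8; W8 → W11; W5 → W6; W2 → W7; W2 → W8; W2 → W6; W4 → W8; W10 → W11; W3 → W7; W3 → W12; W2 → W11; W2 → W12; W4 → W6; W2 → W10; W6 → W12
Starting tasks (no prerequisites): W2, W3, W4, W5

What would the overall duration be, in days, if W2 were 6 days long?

As given, the longest chain is W2→W6→W12 = 7+2+8 = 17, so the finish is 17 days.
Since W2 is critical, the -1 change carries straight to that chain (now 16 days).
The critical path is still W2→W6→W12; finish is now 16 days.

16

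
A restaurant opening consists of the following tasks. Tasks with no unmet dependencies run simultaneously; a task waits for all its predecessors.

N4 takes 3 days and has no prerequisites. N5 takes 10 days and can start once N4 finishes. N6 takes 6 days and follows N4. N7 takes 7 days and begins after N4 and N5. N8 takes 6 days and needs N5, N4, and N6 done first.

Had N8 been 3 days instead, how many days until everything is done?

20

Actual critical path: N4→N5→N7 = 3+10+7 = 20 ⇒ 20 days.
N8 has 1 day of float (longest path through it is 19).
That remains the longest chain; total 20 days.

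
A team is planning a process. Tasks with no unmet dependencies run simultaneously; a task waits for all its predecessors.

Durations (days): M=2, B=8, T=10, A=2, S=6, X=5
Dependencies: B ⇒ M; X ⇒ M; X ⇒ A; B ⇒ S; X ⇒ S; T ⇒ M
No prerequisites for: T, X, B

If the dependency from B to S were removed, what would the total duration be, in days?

12

Before: longest chain B→S = 8+6 = 14, finish 14.
Without B→S, S's earliest start moves from 8 to 5.
The longest chain is now T→M = 10+2 = 12, so the job takes 12 days.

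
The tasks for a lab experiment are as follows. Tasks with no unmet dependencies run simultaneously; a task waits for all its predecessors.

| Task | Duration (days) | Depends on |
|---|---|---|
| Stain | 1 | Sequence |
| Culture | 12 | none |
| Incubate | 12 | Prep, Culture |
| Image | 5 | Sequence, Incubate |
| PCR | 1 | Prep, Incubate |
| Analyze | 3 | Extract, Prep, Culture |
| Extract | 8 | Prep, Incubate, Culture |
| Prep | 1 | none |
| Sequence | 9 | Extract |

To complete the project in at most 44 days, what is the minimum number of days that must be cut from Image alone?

Current finish: 46 days; target: 44.
Image is on every critical path, so each day cut from Image cuts the finish by one (this holds down to a finish of 42).
Need 46 − 44 = 2 days off Image → Image becomes 3 days, finish becomes 44.

2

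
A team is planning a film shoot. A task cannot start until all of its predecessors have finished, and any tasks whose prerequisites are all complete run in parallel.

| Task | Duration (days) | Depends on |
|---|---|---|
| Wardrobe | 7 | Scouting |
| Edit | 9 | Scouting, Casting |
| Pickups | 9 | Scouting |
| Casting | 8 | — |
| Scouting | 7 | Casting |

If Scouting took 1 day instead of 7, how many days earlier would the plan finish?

Actual critical path: Casting→Scouting→Pickups = 8+7+9 = 24 ⇒ 24 days.
Scouting lies on that path, so at 1 day the path becomes 18 days.
The critical path is still Casting→Scouting→Pickups; finish is now 18 days.
Change in finish: 18 − 24 = -6 days.

6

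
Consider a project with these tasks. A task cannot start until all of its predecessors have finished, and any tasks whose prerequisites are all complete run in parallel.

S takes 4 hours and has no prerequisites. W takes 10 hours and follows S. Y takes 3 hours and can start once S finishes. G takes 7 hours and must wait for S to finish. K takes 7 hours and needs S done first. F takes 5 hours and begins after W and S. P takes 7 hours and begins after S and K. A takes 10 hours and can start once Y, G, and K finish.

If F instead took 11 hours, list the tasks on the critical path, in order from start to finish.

S, W, F

Actual critical path: S→G→A = 4+7+10 = 21 ⇒ 21 hours.
F is off the critical path — its longest chain is 19 hours, giving 2 of slack.
New critical path: S→W→F = 4+10+11 = 25 ⇒ 25 hours.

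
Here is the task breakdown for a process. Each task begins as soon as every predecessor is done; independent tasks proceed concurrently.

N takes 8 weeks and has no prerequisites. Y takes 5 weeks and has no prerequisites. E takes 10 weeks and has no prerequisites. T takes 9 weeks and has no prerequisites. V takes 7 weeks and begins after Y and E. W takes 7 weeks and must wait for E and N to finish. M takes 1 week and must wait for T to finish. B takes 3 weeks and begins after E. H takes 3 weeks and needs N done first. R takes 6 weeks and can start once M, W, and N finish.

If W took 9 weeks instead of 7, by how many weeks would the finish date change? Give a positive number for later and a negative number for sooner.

2

Critical path before the change: E→W→R = 10+7+6 = 23 giving 23 weeks.
W is on the critical path; changing it to 9 makes that path 25 weeks.
That remains the longest chain; total 25 weeks.
Change in finish: 25 − 23 = +2 weeks.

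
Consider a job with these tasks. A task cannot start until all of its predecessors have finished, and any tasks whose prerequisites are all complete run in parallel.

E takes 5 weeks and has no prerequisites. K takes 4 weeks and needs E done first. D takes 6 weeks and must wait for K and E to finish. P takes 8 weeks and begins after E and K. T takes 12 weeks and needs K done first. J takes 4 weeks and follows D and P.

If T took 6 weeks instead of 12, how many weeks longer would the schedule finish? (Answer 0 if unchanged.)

0

Critical path before the change: E→K→T = 5+4+12 = 21 giving 21 weeks.
Since T is critical, the -6 change carries straight to that chain (now 15 weeks).
New critical path: E→K→P→J = 5+4+8+4 = 21 ⇒ 21 weeks.
Change in finish: 21 − 21 = +0 weeks.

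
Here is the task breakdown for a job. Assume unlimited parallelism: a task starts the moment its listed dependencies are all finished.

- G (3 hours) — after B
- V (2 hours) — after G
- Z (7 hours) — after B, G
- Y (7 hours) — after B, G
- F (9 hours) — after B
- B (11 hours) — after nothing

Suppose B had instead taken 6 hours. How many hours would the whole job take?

16

Baseline: B→G→Y = 11+3+7 = 21 → 21 hours.
B lies on that path, so at 6 hours the path becomes 16 hours.
The critical path is still B→G→Y; finish is now 16 hours.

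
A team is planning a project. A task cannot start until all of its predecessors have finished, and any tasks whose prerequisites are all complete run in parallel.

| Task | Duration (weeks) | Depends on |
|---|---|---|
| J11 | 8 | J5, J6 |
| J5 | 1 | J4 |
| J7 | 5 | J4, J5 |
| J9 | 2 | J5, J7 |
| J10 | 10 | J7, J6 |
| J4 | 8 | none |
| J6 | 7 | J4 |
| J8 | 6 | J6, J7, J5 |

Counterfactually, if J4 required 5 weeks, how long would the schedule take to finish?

As given, the longest chain is J4→J6→J10 = 8+7+10 = 25, so the finish is 25 weeks.
J4 lies on that path, so at 5 weeks the path becomes 22 weeks.
The critical path is still J4→J6→J10; finish is now 22 weeks.

22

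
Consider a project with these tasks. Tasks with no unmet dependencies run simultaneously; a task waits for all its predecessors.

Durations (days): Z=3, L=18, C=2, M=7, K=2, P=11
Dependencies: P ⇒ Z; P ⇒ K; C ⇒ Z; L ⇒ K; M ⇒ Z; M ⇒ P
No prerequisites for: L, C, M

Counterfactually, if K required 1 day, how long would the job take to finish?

As given, the longest chain is M→P→Z = 7+11+3 = 21, so the finish is 21 days.
K is off the critical path — its longest chain is 20 days, giving 1 of slack.
No other chain overtakes it, so the finish is 21 days.

21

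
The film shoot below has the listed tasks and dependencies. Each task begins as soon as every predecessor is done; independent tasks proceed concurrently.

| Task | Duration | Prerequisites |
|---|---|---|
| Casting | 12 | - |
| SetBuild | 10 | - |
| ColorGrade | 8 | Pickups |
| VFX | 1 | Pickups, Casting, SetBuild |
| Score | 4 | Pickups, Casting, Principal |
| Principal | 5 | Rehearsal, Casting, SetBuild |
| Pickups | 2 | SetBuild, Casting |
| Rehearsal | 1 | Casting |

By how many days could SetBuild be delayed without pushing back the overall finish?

2

Casting→Rehearsal→Principal→Score = 12+1+5+4 = 22 sets the makespan at 22 days.
SetBuild finishes as early as 10 and must finish by 12.
Slack of SetBuild = 2 − 0 = 2 days.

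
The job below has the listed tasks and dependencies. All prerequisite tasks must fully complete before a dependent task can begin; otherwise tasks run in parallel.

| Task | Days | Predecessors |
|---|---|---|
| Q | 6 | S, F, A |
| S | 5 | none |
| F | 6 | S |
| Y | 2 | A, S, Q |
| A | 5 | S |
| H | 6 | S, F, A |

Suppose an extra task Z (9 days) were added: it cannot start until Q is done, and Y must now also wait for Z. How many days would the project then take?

28

Originally the project takes 19 days.
With Z inserted, Y now waits for max(A, S, Q, Z).
New critical path: S→F→Q→Z→Y = 5+6+6+9+2 = 28 ⇒ 28 days.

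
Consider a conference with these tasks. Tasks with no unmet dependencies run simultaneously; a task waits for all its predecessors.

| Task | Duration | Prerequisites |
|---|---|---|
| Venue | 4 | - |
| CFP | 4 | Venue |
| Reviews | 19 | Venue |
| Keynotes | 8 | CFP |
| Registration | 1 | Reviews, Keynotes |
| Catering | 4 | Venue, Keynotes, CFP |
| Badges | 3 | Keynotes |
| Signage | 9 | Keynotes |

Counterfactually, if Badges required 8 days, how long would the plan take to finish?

25

Actual critical path: Venue→CFP→Keynotes→Signage = 4+4+8+9 = 25 ⇒ 25 days.
Badges is off the critical path — its longest chain is 19 days, giving 6 of slack.
That remains the longest chain; total 25 days.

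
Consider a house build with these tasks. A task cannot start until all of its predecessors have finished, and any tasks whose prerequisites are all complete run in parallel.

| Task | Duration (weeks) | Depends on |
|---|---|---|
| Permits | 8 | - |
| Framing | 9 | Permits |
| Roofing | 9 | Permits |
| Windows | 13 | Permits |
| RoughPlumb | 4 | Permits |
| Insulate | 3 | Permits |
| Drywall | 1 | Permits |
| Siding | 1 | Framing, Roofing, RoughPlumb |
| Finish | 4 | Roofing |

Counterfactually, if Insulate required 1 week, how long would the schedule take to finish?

21

Baseline: Permits→Roofing→Finish = 8+9+4 = 21 → 21 weeks.
The longest path through Insulate is only 11 weeks, so Insulate has float 10.
No other chain overtakes it, so the finish is 21 weeks.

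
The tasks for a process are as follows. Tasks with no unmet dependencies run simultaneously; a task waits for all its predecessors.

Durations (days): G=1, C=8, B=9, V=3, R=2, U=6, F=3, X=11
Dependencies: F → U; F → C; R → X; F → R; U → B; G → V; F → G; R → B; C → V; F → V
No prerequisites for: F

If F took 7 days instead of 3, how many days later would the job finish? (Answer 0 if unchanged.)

The binding path is F→U→B = 3+6+9 = 18; finish at 18 days.
Since F is critical, the +4 change carries straight to that chain (now 22 days).
No other chain overtakes it, so the finish is 22 days.
Change in finish: 22 − 18 = +4 days.

4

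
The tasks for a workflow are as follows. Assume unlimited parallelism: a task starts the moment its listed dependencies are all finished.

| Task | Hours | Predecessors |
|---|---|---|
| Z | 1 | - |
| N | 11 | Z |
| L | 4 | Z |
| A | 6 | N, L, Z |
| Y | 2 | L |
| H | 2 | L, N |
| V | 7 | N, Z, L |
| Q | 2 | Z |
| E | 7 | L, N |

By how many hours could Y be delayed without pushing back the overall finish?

Z→N→V = 1+11+7 = 19 sets the makespan at 19 hours.
Longest path through Y: 7 hours (earliest finish 7, latest finish 19).
So Y can slip 19 − 7 = 12 hours.

12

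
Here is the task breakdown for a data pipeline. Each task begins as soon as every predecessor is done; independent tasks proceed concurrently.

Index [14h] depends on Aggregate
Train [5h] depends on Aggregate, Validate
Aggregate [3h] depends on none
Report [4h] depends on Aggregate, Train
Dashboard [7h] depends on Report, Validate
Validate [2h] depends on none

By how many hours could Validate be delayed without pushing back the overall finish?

The longest chain is Aggregate→Train→Report→Dashboard = 3+5+4+7 = 19; overall finish 19 hours.
The longest chain containing Validate totals 18 hours.
Float = 19 − 18 = 1.

1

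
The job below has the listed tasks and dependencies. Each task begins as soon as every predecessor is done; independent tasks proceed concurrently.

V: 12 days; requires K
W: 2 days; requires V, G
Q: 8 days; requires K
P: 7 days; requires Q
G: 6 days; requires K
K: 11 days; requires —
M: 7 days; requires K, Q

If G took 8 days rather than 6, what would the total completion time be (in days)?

26

The binding path is K→Q→M = 11+8+7 = 26; finish at 26 days.
The longest path through G is only 19 days, so G has float 7.
The critical path is still K→Q→M; finish is now 26 days.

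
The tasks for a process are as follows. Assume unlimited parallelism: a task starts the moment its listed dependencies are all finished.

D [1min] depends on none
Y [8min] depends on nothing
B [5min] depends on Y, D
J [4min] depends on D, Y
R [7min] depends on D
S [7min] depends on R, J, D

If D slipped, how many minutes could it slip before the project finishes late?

Y→J→S = 8+4+7 = 19 sets the makespan at 19 minutes.
The longest chain containing D totals 15 minutes.
Slack of D = 4 − 0 = 4 minutes.

4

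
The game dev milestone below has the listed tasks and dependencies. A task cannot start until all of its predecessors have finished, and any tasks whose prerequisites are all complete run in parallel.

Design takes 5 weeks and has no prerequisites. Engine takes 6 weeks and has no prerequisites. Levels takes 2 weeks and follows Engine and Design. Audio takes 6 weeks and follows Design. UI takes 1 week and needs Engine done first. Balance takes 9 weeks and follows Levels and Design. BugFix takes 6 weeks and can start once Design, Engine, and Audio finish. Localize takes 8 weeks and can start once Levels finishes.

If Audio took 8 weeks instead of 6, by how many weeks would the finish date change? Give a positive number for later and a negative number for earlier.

2

Actual critical path: Design→Audio→BugFix = 5+6+6 = 17 ⇒ 17 weeks.
Since Audio is critical, the +2 change carries straight to that chain (now 19 weeks).
That remains the longest chain; total 19 weeks.
Change in finish: 19 − 17 = +2 weeks.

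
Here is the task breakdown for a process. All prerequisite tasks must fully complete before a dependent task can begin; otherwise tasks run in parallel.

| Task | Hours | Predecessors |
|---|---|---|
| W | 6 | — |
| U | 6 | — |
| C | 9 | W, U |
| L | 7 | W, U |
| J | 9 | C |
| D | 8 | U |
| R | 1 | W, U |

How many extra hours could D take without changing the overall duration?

The longest chain is W→C→J = 6+9+9 = 24; overall finish 24 hours.
Longest path through D: 14 hours (earliest finish 14, latest finish 24).
Float = 24 − 14 = 10.

10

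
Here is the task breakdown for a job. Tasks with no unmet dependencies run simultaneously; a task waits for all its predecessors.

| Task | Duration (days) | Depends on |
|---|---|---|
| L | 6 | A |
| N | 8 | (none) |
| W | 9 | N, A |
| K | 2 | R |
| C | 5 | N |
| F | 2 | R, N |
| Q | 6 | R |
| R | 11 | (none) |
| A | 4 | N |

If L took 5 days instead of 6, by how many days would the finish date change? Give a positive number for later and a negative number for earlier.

As given, the longest chain is N→A→W = 8+4+9 = 21, so the finish is 21 days.
The longest path through L is only 18 days, so L has float 3.
That remains the longest chain; total 21 days.
Change in finish: 21 − 21 = +0 days.

0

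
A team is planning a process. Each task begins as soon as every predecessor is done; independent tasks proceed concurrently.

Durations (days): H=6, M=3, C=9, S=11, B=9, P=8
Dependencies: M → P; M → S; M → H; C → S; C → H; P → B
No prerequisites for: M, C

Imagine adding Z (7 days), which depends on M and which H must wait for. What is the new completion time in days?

Originally the project takes 20 days.
With Z inserted, H now waits for max(M, C, Z).
New critical path: M→P→B = 3+8+9 = 20 ⇒ 20 days.

20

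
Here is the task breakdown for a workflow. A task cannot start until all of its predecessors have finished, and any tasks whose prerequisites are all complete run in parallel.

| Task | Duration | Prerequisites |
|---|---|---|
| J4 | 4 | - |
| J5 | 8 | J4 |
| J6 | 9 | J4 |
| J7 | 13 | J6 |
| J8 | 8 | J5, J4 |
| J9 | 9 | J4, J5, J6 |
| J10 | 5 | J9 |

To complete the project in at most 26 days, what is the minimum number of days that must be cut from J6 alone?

1

Current finish: 27 days; target: 26.
J6 is on every critical path, so each day cut from J6 cuts the finish by one (this holds down to a finish of 26).
Need 27 − 26 = 1 day off J6 → J6 becomes 8 days, finish becomes 26.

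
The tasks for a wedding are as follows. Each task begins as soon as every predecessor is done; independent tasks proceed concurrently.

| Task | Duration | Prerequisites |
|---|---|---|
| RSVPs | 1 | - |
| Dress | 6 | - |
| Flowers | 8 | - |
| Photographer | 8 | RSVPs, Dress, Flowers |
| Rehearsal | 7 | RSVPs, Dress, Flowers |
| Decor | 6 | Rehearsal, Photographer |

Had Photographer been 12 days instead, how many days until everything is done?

As given, the longest chain is Flowers→Photographer→Decor = 8+8+6 = 22, so the finish is 22 days.
Photographer is on the critical path; changing it to 12 makes that path 26 days.
That remains the longest chain; total 26 days.

26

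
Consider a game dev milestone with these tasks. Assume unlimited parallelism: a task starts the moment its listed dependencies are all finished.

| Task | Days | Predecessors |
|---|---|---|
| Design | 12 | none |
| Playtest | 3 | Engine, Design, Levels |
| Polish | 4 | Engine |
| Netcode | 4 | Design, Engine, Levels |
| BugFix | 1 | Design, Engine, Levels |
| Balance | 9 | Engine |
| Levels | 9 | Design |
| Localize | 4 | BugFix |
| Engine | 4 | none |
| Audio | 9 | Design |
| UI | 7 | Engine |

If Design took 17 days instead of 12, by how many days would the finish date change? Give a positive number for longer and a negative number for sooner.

5

The binding path is Design→Levels→BugFix→Localize = 12+9+1+4 = 26; finish at 26 days.
Since Design is critical, the +5 change carries straight to that chain (now 31 days).
The critical path is still Design→Levels→BugFix→Localize; finish is now 31 days.
Change in finish: 31 − 26 = +5 days.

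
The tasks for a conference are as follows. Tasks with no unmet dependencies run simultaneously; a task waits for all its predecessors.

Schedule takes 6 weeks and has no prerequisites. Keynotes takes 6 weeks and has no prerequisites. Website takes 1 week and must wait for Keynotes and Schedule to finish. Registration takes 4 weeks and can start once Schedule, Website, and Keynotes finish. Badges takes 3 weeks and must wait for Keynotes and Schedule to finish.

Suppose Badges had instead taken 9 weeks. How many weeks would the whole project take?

The binding path is Schedule→Website→Registration = 6+1+4 = 11; finish at 11 weeks.
Badges is off the critical path — its longest chain is 9 weeks, giving 2 of slack.
Now Schedule→Badges = 6+9 = 15 is longest, so the finish becomes 15 weeks.

15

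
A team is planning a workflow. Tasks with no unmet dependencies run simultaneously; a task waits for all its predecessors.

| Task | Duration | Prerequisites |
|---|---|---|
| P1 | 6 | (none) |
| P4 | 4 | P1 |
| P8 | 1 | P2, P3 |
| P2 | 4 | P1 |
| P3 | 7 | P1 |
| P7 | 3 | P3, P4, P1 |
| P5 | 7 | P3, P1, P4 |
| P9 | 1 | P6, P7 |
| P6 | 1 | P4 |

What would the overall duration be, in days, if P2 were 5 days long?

20

Critical path before the change: P1→P3→P5 = 6+7+7 = 20 giving 20 days.
P2 has 9 days of float (longest path through it is 11).
The critical path is still P1→P3→P5; finish is now 20 days.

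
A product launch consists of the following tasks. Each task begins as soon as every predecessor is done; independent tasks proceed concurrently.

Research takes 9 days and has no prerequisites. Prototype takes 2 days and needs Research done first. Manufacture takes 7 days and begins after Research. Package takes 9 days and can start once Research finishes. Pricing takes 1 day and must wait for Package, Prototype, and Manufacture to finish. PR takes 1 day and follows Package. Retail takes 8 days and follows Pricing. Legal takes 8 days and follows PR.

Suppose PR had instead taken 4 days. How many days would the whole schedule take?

30

Critical path before the change: Research→Package→PR→Legal = 9+9+1+8 = 27 giving 27 days.
PR lies on that path, so at 4 days the path becomes 30 days.
That remains the longest chain; total 30 days.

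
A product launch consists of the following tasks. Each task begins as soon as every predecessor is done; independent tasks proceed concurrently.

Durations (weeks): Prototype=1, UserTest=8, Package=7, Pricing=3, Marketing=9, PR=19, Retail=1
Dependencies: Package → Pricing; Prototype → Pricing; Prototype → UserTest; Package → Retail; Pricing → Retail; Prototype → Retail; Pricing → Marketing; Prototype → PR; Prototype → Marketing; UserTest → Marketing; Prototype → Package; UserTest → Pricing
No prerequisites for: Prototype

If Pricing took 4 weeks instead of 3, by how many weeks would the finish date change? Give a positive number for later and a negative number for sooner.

1

Baseline: Prototype→UserTest→Pricing→Marketing = 1+8+3+9 = 21 → 21 weeks.
Pricing lies on that path, so at 4 weeks the path becomes 22 weeks.
That remains the longest chain; total 22 weeks.
Change in finish: 22 − 21 = +1 weeks.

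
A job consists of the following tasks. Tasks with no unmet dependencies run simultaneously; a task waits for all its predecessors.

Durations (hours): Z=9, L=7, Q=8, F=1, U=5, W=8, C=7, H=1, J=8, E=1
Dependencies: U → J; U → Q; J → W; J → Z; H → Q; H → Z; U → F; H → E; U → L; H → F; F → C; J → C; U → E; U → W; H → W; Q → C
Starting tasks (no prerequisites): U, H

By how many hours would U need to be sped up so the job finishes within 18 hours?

4

Current finish: 22 hours; target: 18.
U is on every critical path, so each hour cut from U cuts the finish by one (this holds down to a finish of 18).
Need 22 − 18 = 4 hours off U → U becomes 1 hour, finish becomes 18.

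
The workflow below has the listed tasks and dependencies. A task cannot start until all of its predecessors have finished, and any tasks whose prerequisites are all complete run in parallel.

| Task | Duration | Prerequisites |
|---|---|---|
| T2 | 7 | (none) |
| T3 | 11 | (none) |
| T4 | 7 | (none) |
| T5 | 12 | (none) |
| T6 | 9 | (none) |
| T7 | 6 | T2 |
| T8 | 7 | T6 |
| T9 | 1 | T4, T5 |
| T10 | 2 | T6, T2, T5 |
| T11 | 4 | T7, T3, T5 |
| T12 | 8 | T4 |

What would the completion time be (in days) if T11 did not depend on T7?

With the dependency in place, T2→T7→T11 = 7+6+4 = 17 sets the finish at 17 days.
Without T7→T11, T11's earliest start moves from 13 to 12.
The longest chain is now T5→T11 = 12+4 = 16, so the plan takes 16 days.

16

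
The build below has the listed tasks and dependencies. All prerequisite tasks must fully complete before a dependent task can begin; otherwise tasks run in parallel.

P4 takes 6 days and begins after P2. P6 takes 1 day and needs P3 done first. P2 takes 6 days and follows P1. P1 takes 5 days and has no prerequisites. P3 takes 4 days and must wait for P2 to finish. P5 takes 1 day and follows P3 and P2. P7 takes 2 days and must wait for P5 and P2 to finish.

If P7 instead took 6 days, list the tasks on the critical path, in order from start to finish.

As given, the longest chain is P1→P2→P3→P5→P7 = 5+6+4+1+2 = 18, so the finish is 18 days.
P7 is on the critical path; changing it to 6 makes that path 22 days.
No other chain overtakes it, so the finish is 22 days.

P1, P2, P3, P5, P7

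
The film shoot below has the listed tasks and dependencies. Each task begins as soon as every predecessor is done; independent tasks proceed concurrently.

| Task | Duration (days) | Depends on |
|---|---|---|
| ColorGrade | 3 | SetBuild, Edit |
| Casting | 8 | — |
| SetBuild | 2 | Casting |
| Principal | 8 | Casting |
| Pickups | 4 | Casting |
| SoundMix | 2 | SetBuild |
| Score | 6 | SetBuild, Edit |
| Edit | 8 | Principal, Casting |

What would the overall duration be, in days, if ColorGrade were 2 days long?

30

The binding path is Casting→Principal→Edit→Score = 8+8+8+6 = 30; finish at 30 days.
ColorGrade is off the critical path — its longest chain is 27 days, giving 3 of slack.
The critical path is still Casting→Principal→Edit→Score; finish is now 30 days.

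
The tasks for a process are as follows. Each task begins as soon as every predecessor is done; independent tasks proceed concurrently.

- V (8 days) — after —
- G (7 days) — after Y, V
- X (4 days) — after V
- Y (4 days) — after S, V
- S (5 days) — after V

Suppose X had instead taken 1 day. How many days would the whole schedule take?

24

Actual critical path: V→S→Y→G = 8+5+4+7 = 24 ⇒ 24 days.
X has 12 days of float (longest path through it is 12).
That remains the longest chain; total 24 days.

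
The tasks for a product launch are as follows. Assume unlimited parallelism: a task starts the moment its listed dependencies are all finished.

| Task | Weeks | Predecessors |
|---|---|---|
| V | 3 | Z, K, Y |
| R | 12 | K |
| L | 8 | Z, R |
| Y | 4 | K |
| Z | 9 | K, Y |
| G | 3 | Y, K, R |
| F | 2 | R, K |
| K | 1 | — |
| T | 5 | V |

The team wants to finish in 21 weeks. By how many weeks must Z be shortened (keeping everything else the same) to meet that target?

1

Current finish: 22 weeks; target: 21.
Z is on every critical path, so each week cut from Z cuts the finish by one (this holds down to a finish of 21).
Need 22 − 21 = 1 week off Z → Z becomes 8 weeks, finish becomes 21.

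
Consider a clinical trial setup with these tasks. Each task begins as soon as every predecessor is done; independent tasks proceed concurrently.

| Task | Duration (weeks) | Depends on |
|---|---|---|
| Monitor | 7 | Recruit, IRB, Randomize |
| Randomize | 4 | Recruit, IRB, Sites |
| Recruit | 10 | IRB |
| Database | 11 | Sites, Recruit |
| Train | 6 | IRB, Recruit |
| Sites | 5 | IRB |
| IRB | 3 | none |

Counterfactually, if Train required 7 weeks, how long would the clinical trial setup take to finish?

The binding path is IRB→Recruit→Randomize→Monitor = 3+10+4+7 = 24; finish at 24 weeks.
Train is off the critical path — its longest chain is 19 weeks, giving 5 of slack.
No other chain overtakes it, so the finish is 24 weeks.

24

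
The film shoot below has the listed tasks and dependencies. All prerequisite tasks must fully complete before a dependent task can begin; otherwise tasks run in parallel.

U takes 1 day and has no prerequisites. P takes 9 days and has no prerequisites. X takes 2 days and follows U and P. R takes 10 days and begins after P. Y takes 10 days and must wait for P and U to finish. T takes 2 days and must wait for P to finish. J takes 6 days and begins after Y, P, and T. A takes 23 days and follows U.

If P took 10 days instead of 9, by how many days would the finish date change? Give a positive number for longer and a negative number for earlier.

1

Baseline: P→Y→J = 9+10+6 = 25 → 25 days.
Since P is critical, the +1 change carries straight to that chain (now 26 days).
The critical path is still P→Y→J; finish is now 26 days.
Change in finish: 26 − 25 = +1 days.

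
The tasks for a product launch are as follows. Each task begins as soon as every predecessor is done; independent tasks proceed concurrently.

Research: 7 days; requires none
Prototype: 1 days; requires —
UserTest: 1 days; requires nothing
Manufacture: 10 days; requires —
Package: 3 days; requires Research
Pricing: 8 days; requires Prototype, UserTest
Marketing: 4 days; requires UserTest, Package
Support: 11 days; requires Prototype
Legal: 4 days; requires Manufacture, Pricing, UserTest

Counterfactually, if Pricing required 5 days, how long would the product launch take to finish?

14

As given, the longest chain is Research→Package→Marketing = 7+3+4 = 14, so the finish is 14 days.
Pricing is off the critical path — its longest chain is 13 days, giving 1 of slack.
The critical path is still Research→Package→Marketing; finish is now 14 days.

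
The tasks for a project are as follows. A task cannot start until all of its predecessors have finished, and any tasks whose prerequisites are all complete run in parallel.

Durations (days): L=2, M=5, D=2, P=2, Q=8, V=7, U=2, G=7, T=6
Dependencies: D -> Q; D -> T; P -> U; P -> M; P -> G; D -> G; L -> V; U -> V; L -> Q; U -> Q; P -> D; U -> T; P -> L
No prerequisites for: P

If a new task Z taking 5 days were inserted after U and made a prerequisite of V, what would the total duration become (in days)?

Originally the schedule takes 12 days.
With Z inserted, V now waits for max(U, L, Z).
New critical path: P→U→Z→V = 2+2+5+7 = 16 ⇒ 16 days.

16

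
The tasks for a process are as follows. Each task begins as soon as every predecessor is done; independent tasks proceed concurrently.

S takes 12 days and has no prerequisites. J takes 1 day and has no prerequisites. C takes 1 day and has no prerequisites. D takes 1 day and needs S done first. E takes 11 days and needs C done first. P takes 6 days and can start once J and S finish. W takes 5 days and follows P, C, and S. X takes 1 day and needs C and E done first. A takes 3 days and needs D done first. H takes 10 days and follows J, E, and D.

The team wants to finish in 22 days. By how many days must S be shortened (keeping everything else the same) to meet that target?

Current finish: 23 days; target: 22.
S is on every critical path, so each day cut from S cuts the finish by one (this holds down to a finish of 22).
Need 23 − 22 = 1 day off S → S becomes 11 days, finish becomes 22.

1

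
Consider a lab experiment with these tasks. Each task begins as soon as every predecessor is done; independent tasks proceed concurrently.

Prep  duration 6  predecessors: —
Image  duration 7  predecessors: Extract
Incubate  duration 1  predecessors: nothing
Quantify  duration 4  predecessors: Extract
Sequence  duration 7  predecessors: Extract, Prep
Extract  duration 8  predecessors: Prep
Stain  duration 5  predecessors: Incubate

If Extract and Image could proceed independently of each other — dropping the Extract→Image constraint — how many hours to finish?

Original critical path: Prep→Extract→Sequence = 6+8+7 = 21 ⇒ 21 hours.
Without Extract→Image, Image's earliest start moves from 14 to 0.
New critical path: Prep→Extract→Sequence = 6+8+7 = 21 ⇒ 21 hours.

21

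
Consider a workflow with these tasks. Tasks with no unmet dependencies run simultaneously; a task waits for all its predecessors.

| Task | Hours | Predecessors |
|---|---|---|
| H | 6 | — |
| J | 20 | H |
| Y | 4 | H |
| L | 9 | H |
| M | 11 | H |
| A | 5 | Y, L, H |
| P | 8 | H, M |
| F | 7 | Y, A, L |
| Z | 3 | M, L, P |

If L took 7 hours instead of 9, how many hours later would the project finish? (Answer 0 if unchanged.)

The binding path is H→M→P→Z = 6+11+8+3 = 28; finish at 28 hours.
The longest path through L is only 27 hours, so L has float 1.
That remains the longest chain; total 28 hours.
Change in finish: 28 − 28 = +0 hours.

0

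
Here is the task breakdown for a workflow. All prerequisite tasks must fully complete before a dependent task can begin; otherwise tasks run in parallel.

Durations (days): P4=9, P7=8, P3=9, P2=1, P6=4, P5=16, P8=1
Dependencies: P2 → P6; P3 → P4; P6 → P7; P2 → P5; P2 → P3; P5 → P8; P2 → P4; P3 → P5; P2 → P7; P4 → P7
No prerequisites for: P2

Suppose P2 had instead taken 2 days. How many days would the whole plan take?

28

Critical path before the change: P2→P3→P4→P7 = 1+9+9+8 = 27 giving 27 days.
P2 is on the critical path; changing it to 2 makes that path 28 days.
That remains the longest chain; total 28 days.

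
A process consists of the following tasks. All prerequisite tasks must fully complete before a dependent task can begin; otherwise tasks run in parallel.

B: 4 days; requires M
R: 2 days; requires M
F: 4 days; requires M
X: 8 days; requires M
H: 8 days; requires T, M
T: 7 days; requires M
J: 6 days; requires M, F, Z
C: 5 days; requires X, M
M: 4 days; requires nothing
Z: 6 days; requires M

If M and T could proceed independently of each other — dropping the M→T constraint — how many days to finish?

Original critical path: M→T→H = 4+7+8 = 19 ⇒ 19 days.
Without M→T, T's earliest start moves from 4 to 0.
The longest chain is now M→X→C = 4+8+5 = 17, so the project takes 17 days.

17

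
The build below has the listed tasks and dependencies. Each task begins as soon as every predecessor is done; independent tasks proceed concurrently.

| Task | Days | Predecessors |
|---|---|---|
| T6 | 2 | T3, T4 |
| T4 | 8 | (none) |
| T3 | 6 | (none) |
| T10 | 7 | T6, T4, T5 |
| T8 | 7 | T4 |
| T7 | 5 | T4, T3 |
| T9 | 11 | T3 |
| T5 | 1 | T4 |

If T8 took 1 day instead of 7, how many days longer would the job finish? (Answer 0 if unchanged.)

As given, the longest chain is T3→T9 = 6+11 = 17, so the finish is 17 days.
T8 is off the critical path — its longest chain is 15 days, giving 2 of slack.
No other chain overtakes it, so the finish is 17 days.
Change in finish: 17 − 17 = +0 days.

0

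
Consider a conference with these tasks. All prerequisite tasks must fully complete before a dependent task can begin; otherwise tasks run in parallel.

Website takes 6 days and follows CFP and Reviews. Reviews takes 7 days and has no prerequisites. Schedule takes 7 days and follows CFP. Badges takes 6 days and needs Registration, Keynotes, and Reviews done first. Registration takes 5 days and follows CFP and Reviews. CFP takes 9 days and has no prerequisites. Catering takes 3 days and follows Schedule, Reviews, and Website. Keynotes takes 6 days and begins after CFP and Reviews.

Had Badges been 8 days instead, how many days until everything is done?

23

The binding path is CFP→Keynotes→Badges = 9+6+6 = 21; finish at 21 days.
Since Badges is critical, the +2 change carries straight to that chain (now 23 days).
No other chain overtakes it, so the finish is 23 days.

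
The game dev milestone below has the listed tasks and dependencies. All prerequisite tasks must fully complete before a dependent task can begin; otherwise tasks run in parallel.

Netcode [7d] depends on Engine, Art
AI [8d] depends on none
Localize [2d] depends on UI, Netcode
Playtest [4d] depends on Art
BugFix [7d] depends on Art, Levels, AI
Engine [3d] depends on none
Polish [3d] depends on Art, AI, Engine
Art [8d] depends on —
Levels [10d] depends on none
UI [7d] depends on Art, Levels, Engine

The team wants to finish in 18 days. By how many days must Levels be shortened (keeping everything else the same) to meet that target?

Current finish: 19 days; target: 18.
Levels is on every critical path, so each day cut from Levels cuts the finish by one (this holds down to a finish of 17).
Need 19 − 18 = 1 day off Levels → Levels becomes 9 days, finish becomes 18.

1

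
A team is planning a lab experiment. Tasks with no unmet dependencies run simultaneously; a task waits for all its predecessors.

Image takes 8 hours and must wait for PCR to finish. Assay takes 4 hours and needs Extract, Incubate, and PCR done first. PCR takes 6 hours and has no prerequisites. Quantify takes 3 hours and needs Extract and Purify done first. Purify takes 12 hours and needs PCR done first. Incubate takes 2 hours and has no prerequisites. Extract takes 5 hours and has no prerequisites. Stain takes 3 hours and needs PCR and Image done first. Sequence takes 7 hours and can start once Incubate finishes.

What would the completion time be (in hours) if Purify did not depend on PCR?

17

Original critical path: PCR→Purify→Quantify = 6+12+3 = 21 ⇒ 21 hours.
Without PCR→Purify, Purify's earliest start moves from 6 to 0.
New critical path: PCR→Image→Stain = 6+8+3 = 17 ⇒ 17 hours.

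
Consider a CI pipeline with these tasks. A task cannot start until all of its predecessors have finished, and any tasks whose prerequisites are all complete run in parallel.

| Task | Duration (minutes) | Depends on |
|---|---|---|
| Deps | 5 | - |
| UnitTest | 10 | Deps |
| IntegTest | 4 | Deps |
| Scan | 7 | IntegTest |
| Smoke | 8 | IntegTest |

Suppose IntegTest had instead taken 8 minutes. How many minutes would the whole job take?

The binding path is Deps→IntegTest→Smoke = 5+4+8 = 17; finish at 17 minutes.
IntegTest lies on that path, so at 8 minutes the path becomes 21 minutes.
That remains the longest chain; total 21 minutes.

21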